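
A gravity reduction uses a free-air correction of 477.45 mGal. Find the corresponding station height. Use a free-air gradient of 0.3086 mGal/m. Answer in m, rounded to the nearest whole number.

h = 477.45 / 0.3086 = 1547.15 m

1547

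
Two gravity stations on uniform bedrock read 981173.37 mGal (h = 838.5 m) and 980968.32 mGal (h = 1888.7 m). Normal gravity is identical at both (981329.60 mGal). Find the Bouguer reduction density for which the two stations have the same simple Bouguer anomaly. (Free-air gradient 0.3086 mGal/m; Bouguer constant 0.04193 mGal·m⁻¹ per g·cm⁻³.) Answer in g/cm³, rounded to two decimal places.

Δg_obs = 980968.32 − 981173.37 = -205.05 mGal over Δh = 1888.7 − 838.5 = 1050.2 m
Equal Bouguer anomalies ⇒ Δg_obs + (0.3086 − 0.04193ρ)·Δh = 0
0.3086 − 0.04193ρ = −Δg_obs/Δh = 0.19525
ρ = (0.3086 − 0.19525) / 0.04193 = 2.70 g/cm³

2.70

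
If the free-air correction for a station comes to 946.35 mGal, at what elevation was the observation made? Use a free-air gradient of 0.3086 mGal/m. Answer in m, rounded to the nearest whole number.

3067

h = 946.35 / 0.3086 = 3066.59 m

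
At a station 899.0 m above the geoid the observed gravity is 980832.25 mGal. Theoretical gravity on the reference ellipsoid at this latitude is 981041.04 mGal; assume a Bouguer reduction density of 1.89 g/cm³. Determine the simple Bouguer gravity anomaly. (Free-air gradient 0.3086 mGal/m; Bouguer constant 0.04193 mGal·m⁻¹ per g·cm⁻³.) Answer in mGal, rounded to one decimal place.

Free-air correction = 0.3086 × 899.0 = 277.43 mGal
Free-air anomaly = 980832.25 − 981041.04 + (277.43) = 68.64 mGal
Bouguer slab correction = 0.04193 × 1.89 × 899.0 = 71.24 mGal
Simple Bouguer anomaly = 68.64 − (71.24) = -2.60 mGal

-2.6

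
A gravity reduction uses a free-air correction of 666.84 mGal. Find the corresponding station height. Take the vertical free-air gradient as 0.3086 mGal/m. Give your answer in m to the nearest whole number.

h = 666.84 / 0.3086 = 2160.86 m

2161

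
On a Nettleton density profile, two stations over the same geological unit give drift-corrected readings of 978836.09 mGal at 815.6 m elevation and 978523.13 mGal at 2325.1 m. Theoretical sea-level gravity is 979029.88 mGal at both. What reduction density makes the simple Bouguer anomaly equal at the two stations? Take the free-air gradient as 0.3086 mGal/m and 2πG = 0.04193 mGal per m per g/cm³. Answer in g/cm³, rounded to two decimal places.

Δg_obs = 978523.13 − 978836.09 = -312.96 mGal over Δh = 2325.1 − 815.6 = 1509.5 m
Equal Bouguer anomalies ⇒ Δg_obs + (0.3086 − 0.04193ρ)·Δh = 0
0.3086 − 0.04193ρ = −Δg_obs/Δh = 0.20733
ρ = (0.3086 − 0.20733) / 0.04193 = 2.42 g/cm³

2.42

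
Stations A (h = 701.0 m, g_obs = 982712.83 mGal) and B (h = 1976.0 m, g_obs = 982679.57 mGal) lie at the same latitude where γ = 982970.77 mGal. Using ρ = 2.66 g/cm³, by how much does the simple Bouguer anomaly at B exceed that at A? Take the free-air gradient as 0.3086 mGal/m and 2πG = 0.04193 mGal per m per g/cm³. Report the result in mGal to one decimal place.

Δg_SB(A) = 982712.83 − 982970.77 + 0.3086×701.0 − 0.04193×2.66×701.0 = -119.80 mGal
Δg_SB(B) = 982679.57 − 982970.77 + 0.3086×1976.0 − 0.04193×2.66×1976.0 = 98.20 mGal
Difference = 98.20 − (-119.80) = 218.00 mGal

218.0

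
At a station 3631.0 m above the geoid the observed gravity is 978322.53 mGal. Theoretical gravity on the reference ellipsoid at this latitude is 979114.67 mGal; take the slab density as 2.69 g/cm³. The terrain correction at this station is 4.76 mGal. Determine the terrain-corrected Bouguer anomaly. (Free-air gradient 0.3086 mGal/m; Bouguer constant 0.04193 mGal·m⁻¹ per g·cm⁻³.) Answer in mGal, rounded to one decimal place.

-76.4

Free-air correction = 0.3086 × 3631.0 = 1120.53 mGal
Free-air anomaly = 978322.53 − 979114.67 + (1120.53) = 328.39 mGal
Bouguer slab correction = 0.04193 × 2.69 × 3631.0 = 409.55 mGal
Simple Bouguer anomaly = 328.39 − (409.55) = -81.16 mGal
Complete Bouguer anomaly = -81.16 + 4.76 = -76.40 mGal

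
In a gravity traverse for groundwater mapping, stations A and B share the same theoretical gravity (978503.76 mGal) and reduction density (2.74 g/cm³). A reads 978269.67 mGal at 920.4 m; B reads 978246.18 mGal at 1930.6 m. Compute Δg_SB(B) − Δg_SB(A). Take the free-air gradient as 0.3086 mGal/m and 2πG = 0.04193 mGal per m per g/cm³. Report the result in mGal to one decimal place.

172.2

Δg_SB(A) = 978269.67 − 978503.76 + 0.3086×920.4 − 0.04193×2.74×920.4 = -55.80 mGal
Δg_SB(B) = 978246.18 − 978503.76 + 0.3086×1930.6 − 0.04193×2.74×1930.6 = 116.40 mGal
Difference = 116.40 − (-55.80) = 172.20 mGal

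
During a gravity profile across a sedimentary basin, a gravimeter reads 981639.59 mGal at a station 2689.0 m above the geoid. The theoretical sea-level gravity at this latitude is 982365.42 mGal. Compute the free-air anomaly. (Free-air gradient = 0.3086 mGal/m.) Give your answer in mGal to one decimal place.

Free-air correction = 0.3086 × 2689.0 = 829.83 mGal
Free-air anomaly = 981639.59 − 982365.42 + (829.83) = 104.00 mGal

104.0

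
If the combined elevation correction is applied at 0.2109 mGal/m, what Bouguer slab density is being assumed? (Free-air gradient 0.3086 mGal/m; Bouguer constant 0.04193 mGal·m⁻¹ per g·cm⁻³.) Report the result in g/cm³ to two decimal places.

0.2109 = 0.3086 − 0.04193 × ρ
ρ = (0.3086 − 0.2109) / 0.04193 = 2.33 g/cm³

2.33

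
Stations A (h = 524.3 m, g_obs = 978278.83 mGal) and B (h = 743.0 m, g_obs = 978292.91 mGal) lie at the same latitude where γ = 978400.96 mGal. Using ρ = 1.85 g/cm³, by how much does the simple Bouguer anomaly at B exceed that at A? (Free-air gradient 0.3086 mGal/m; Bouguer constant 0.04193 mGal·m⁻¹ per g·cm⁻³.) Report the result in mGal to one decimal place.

Δg_SB(A) = 978278.83 − 978400.96 + 0.3086×524.3 − 0.04193×1.85×524.3 = -1.00 mGal
Δg_SB(B) = 978292.91 − 978400.96 + 0.3086×743.0 − 0.04193×1.85×743.0 = 63.60 mGal
Difference = 63.60 − (-1.00) = 64.60 mGal

64.6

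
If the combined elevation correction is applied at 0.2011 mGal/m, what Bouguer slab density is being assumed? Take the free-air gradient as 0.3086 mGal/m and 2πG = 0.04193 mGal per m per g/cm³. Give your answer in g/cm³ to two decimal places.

2.56

0.2011 = 0.3086 − 0.04193 × ρ
ρ = (0.3086 − 0.2011) / 0.04193 = 2.56 g/cm³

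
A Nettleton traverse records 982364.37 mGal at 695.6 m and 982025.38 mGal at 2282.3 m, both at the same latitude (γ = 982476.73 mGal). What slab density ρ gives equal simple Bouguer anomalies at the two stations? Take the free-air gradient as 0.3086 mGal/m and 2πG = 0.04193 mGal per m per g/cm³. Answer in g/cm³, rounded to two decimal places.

Δg_obs = 982025.38 − 982364.37 = -338.99 mGal over Δh = 2282.3 − 695.6 = 1586.7 m
Equal Bouguer anomalies ⇒ Δg_obs + (0.3086 − 0.04193ρ)·Δh = 0
0.3086 − 0.04193ρ = −Δg_obs/Δh = 0.21364
ρ = (0.3086 − 0.21364) / 0.04193 = 2.26 g/cm³

2.26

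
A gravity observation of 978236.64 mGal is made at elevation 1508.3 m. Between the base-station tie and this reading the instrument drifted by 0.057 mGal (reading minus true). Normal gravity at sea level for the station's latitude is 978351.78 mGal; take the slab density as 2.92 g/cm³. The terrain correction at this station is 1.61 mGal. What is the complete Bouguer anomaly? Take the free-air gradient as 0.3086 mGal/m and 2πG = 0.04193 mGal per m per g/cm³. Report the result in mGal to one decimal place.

Drift-corrected reading = 978236.64 − (0.057) = 978236.583 mGal
Free-air correction = 0.3086 × 1508.3 = 465.46 mGal
Free-air anomaly = 978236.583 − 978351.78 + (465.46) = 350.263 mGal
Bouguer slab correction = 0.04193 × 2.92 × 1508.3 = 184.67 mGal
Simple Bouguer anomaly = 350.263 − (184.67) = 165.593 mGal
Complete Bouguer anomaly = 165.593 + 1.61 = 167.203 mGal

167.2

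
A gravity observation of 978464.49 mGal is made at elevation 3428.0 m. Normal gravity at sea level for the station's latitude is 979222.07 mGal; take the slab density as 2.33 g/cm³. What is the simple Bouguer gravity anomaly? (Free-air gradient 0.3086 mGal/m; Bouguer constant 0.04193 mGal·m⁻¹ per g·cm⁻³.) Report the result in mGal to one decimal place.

-34.6

Free-air correction = 0.3086 × 3428.0 = 1057.88 mGal
Free-air anomaly = 978464.49 − 979222.07 + (1057.88) = 300.30 mGal
Bouguer slab correction = 0.04193 × 2.33 × 3428.0 = 334.90 mGal
Simple Bouguer anomaly = 300.30 − (334.90) = -34.60 mGal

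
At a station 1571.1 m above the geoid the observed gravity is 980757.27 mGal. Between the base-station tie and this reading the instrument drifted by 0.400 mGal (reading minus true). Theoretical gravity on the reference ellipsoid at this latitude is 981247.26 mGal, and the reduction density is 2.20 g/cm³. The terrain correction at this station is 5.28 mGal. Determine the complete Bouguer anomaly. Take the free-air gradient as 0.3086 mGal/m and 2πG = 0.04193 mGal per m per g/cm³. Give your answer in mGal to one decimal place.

-145.2

Drift-corrected reading = 980757.27 − (0.400) = 980756.870 mGal
Free-air correction = 0.3086 × 1571.1 = 484.84 mGal
Free-air anomaly = 980756.870 − 981247.26 + (484.84) = -5.550 mGal
Bouguer slab correction = 0.04193 × 2.20 × 1571.1 = 144.93 mGal
Simple Bouguer anomaly = -5.550 − (144.93) = -150.480 mGal
Complete Bouguer anomaly = -150.480 + 5.28 = -145.200 mGal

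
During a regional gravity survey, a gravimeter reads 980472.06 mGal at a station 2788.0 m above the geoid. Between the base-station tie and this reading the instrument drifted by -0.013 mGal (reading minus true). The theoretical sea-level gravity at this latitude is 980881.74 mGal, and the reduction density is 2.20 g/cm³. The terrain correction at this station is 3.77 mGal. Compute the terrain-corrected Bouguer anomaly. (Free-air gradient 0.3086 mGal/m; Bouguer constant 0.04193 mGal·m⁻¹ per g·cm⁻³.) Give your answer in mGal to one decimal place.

197.3

Drift-corrected reading = 980472.06 − (-0.013) = 980472.073 mGal
Free-air correction = 0.3086 × 2788.0 = 860.38 mGal
Free-air anomaly = 980472.073 − 980881.74 + (860.38) = 450.713 mGal
Bouguer slab correction = 0.04193 × 2.20 × 2788.0 = 257.18 mGal
Simple Bouguer anomaly = 450.713 − (257.18) = 193.533 mGal
Complete Bouguer anomaly = 193.533 + 3.77 = 197.303 mGal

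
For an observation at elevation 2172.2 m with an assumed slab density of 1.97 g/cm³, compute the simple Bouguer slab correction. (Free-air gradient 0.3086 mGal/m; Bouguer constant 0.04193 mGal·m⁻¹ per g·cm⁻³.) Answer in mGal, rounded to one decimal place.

179.4

Bouguer slab correction = 0.04193 × 1.97 × 2172.2 = 179.4 mGal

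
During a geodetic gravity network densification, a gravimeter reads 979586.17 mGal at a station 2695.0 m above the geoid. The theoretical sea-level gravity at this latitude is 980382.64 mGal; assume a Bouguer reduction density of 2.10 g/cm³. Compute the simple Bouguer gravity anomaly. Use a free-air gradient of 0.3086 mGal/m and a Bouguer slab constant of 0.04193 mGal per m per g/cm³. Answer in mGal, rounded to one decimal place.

Free-air correction = 0.3086 × 2695.0 = 831.68 mGal
Free-air anomaly = 979586.17 − 980382.64 + (831.68) = 35.21 mGal
Bouguer slab correction = 0.04193 × 2.10 × 2695.0 = 237.30 mGal
Simple Bouguer anomaly = 35.21 − (237.30) = -202.09 mGal

-202.1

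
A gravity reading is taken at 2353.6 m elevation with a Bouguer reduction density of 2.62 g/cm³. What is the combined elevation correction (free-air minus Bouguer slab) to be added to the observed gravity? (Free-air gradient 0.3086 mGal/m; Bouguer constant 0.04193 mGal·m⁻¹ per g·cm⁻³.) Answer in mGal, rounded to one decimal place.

467.8

Combined gradient = 0.3086 − 0.04193 × 2.62 = 0.1987434 mGal/m
Combined elevation correction = 0.1987434 × 2353.6 = 467.8 mGal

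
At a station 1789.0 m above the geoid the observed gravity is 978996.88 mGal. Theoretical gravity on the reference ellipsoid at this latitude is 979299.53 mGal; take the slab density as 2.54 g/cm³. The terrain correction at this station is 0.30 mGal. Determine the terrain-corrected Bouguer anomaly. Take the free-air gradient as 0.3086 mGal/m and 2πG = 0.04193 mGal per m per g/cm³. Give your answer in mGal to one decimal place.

59.2

Free-air correction = 0.3086 × 1789.0 = 552.09 mGal
Free-air anomaly = 978996.88 − 979299.53 + (552.09) = 249.44 mGal
Bouguer slab correction = 0.04193 × 2.54 × 1789.0 = 190.53 mGal
Simple Bouguer anomaly = 249.44 − (190.53) = 58.91 mGal
Complete Bouguer anomaly = 58.91 + 0.30 = 59.21 mGal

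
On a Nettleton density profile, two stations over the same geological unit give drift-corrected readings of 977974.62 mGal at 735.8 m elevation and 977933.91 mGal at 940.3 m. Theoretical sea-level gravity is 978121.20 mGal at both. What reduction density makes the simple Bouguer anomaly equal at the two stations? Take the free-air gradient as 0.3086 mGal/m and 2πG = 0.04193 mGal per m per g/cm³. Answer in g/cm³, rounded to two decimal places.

2.61

Δg_obs = 977933.91 − 977974.62 = -40.71 mGal over Δh = 940.3 − 735.8 = 204.5 m
Equal Bouguer anomalies ⇒ Δg_obs + (0.3086 − 0.04193ρ)·Δh = 0
0.3086 − 0.04193ρ = −Δg_obs/Δh = 0.19907
ρ = (0.3086 − 0.19907) / 0.04193 = 2.61 g/cm³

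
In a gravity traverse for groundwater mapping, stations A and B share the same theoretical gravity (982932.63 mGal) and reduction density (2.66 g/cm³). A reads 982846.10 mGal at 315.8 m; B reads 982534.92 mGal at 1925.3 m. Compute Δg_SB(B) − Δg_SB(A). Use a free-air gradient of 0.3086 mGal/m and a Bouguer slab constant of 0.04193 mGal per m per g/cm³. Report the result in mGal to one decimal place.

6.0

Δg_SB(A) = 982846.10 − 982932.63 + 0.3086×315.8 − 0.04193×2.66×315.8 = -24.30 mGal
Δg_SB(B) = 982534.92 − 982932.63 + 0.3086×1925.3 − 0.04193×2.66×1925.3 = -18.30 mGal
Difference = -18.30 − (-24.30) = 6.00 mGal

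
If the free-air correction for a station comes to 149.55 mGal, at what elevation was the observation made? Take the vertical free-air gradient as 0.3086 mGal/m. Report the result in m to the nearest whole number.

h = 149.55 / 0.3086 = 484.61 m

485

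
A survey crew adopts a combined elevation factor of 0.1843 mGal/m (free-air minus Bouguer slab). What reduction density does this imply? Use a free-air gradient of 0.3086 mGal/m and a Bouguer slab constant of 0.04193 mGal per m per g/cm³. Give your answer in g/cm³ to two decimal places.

0.1843 = 0.3086 − 0.04193 × ρ
ρ = (0.3086 − 0.1843) / 0.04193 = 2.96 g/cm³

2.96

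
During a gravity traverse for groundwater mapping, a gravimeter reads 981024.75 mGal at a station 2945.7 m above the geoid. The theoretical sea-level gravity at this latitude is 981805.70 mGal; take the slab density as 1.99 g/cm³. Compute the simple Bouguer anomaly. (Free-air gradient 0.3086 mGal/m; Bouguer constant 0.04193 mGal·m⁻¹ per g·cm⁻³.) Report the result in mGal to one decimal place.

Free-air correction = 0.3086 × 2945.7 = 909.04 mGal
Free-air anomaly = 981024.75 − 981805.70 + (909.04) = 128.09 mGal
Bouguer slab correction = 0.04193 × 1.99 × 2945.7 = 245.79 mGal
Simple Bouguer anomaly = 128.09 − (245.79) = -117.70 mGal

-117.7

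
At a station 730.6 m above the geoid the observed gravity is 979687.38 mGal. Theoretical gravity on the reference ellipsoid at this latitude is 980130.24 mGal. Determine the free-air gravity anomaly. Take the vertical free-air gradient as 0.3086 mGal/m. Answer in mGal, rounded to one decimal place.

-217.4

Free-air correction = 0.3086 × 730.6 = 225.46 mGal
Free-air anomaly = 979687.38 − 980130.24 + (225.46) = -217.40 mGal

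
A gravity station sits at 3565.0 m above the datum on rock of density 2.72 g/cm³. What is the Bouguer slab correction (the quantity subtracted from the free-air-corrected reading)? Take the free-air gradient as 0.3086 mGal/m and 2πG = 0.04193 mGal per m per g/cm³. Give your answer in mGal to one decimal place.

Bouguer slab correction = 0.04193 × 2.72 × 3565.0 = 406.6 mGal

406.6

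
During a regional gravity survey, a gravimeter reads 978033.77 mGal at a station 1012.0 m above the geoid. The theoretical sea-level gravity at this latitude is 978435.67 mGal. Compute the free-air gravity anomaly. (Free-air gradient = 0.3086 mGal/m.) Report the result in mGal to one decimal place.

-89.6

Free-air correction = 0.3086 × 1012.0 = 312.30 mGal
Free-air anomaly = 978033.77 − 978435.67 + (312.30) = -89.60 mGal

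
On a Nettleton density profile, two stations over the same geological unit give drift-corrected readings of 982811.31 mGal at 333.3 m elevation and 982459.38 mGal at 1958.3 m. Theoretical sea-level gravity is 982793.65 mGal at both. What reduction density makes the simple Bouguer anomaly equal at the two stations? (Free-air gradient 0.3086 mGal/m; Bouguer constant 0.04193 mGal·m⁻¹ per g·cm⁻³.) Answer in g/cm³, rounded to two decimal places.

2.19

Δg_obs = 982459.38 − 982811.31 = -351.93 mGal over Δh = 1958.3 − 333.3 = 1625.0 m
Equal Bouguer anomalies ⇒ Δg_obs + (0.3086 − 0.04193ρ)·Δh = 0
0.3086 − 0.04193ρ = −Δg_obs/Δh = 0.21657
ρ = (0.3086 − 0.21657) / 0.04193 = 2.19 g/cm³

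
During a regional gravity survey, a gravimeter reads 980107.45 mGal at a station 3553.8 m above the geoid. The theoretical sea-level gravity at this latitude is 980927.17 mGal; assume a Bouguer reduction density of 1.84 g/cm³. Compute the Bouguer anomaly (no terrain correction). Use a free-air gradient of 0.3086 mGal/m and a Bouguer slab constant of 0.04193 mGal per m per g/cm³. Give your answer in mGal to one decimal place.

2.8

Free-air correction = 0.3086 × 3553.8 = 1096.70 mGal
Free-air anomaly = 980107.45 − 980927.17 + (1096.70) = 276.98 mGal
Bouguer slab correction = 0.04193 × 1.84 × 3553.8 = 274.18 mGal
Simple Bouguer anomaly = 276.98 − (274.18) = 2.80 mGal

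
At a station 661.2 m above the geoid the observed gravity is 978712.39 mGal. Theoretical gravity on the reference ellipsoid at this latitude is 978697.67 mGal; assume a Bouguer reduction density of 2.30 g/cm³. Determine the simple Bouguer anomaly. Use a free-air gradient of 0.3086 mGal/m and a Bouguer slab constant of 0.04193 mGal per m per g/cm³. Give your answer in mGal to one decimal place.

Free-air correction = 0.3086 × 661.2 = 204.05 mGal
Free-air anomaly = 978712.39 − 978697.67 + (204.05) = 218.77 mGal
Bouguer slab correction = 0.04193 × 2.30 × 661.2 = 63.77 mGal
Simple Bouguer anomaly = 218.77 − (63.77) = 155.00 mGal

155.0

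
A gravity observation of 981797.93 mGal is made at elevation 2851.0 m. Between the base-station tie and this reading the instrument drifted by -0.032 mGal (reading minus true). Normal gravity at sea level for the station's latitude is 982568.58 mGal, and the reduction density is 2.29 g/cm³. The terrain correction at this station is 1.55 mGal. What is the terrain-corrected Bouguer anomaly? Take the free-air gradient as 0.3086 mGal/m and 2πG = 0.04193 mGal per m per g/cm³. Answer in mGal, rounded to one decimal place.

Drift-corrected reading = 981797.93 − (-0.032) = 981797.962 mGal
Free-air correction = 0.3086 × 2851.0 = 879.82 mGal
Free-air anomaly = 981797.962 − 982568.58 + (879.82) = 109.202 mGal
Bouguer slab correction = 0.04193 × 2.29 × 2851.0 = 273.75 mGal
Simple Bouguer anomaly = 109.202 − (273.75) = -164.548 mGal
Complete Bouguer anomaly = -164.548 + 1.55 = -162.998 mGal

-163.0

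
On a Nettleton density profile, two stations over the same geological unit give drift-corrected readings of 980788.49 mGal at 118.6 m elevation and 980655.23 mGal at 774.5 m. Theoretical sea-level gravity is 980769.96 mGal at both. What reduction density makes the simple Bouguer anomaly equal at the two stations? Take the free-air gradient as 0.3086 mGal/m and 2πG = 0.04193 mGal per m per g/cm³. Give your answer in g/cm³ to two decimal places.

2.51

Δg_obs = 980655.23 − 980788.49 = -133.26 mGal over Δh = 774.5 − 118.6 = 655.9 m
Equal Bouguer anomalies ⇒ Δg_obs + (0.3086 − 0.04193ρ)·Δh = 0
0.3086 − 0.04193ρ = −Δg_obs/Δh = 0.20317
ρ = (0.3086 − 0.20317) / 0.04193 = 2.51 g/cm³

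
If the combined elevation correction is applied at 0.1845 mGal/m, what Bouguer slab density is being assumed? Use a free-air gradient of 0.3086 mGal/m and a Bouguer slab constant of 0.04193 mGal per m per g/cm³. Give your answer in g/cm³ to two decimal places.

0.1845 = 0.3086 − 0.04193 × ρ
ρ = (0.3086 − 0.1845) / 0.04193 = 2.96 g/cm³

2.96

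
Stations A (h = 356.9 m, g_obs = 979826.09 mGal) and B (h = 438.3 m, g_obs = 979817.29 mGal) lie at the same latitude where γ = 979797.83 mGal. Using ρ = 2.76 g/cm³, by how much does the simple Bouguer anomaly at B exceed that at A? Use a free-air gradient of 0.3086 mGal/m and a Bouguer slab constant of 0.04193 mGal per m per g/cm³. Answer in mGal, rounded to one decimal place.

6.9

Δg_SB(A) = 979826.09 − 979797.83 + 0.3086×356.9 − 0.04193×2.76×356.9 = 97.10 mGal
Δg_SB(B) = 979817.29 − 979797.83 + 0.3086×438.3 − 0.04193×2.76×438.3 = 104.00 mGal
Difference = 104.00 − (97.10) = 6.90 mGal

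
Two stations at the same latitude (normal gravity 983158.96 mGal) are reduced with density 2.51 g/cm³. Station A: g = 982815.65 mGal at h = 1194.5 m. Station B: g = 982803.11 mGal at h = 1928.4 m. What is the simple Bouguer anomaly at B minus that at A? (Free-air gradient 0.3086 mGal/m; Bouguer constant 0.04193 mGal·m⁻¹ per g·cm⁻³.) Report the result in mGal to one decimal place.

136.7

Δg_SB(A) = 982815.65 − 983158.96 + 0.3086×1194.5 − 0.04193×2.51×1194.5 = -100.40 mGal
Δg_SB(B) = 982803.11 − 983158.96 + 0.3086×1928.4 − 0.04193×2.51×1928.4 = 36.30 mGal
Difference = 36.30 − (-100.40) = 136.70 mGal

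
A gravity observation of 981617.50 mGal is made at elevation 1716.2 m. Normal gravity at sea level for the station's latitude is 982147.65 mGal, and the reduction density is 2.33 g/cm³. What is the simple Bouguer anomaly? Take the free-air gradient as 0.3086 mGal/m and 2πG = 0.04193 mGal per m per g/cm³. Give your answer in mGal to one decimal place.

-168.2

Free-air correction = 0.3086 × 1716.2 = 529.62 mGal
Free-air anomaly = 981617.50 − 982147.65 + (529.62) = -0.53 mGal
Bouguer slab correction = 0.04193 × 2.33 × 1716.2 = 167.67 mGal
Simple Bouguer anomaly = -0.53 − (167.67) = -168.20 mGal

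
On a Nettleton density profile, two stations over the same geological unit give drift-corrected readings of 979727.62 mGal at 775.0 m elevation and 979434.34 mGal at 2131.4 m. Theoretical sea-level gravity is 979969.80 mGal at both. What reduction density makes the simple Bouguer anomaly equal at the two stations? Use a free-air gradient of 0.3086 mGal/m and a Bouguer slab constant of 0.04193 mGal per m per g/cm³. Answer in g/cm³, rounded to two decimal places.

Δg_obs = 979434.34 − 979727.62 = -293.28 mGal over Δh = 2131.4 − 775.0 = 1356.4 m
Equal Bouguer anomalies ⇒ Δg_obs + (0.3086 − 0.04193ρ)·Δh = 0
0.3086 − 0.04193ρ = −Δg_obs/Δh = 0.21622
ρ = (0.3086 − 0.21622) / 0.04193 = 2.20 g/cm³

2.20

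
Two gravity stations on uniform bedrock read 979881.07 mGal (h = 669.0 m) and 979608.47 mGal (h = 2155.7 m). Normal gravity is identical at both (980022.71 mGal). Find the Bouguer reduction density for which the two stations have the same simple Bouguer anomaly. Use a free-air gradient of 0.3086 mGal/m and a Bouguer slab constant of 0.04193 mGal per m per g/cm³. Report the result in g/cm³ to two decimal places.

2.99

Δg_obs = 979608.47 − 979881.07 = -272.60 mGal over Δh = 2155.7 − 669.0 = 1486.7 m
Equal Bouguer anomalies ⇒ Δg_obs + (0.3086 − 0.04193ρ)·Δh = 0
0.3086 − 0.04193ρ = −Δg_obs/Δh = 0.18336
ρ = (0.3086 − 0.18336) / 0.04193 = 2.99 g/cm³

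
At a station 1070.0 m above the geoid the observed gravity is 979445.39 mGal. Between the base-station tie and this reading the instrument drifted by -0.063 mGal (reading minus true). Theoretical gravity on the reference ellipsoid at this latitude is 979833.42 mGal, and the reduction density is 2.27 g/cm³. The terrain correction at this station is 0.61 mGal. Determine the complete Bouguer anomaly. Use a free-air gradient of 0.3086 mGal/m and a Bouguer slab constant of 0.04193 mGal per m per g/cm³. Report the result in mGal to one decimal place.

Drift-corrected reading = 979445.39 − (-0.063) = 979445.453 mGal
Free-air correction = 0.3086 × 1070.0 = 330.20 mGal
Free-air anomaly = 979445.453 − 979833.42 + (330.20) = -57.767 mGal
Bouguer slab correction = 0.04193 × 2.27 × 1070.0 = 101.84 mGal
Simple Bouguer anomaly = -57.767 − (101.84) = -159.607 mGal
Complete Bouguer anomaly = -159.607 + 0.61 = -158.997 mGal

-159.0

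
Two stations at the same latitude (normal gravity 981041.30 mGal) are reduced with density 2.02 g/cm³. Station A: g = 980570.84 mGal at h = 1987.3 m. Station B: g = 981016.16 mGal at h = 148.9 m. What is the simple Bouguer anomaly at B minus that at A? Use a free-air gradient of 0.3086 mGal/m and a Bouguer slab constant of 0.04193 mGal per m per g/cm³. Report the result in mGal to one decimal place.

33.7

Δg_SB(A) = 980570.84 − 981041.30 + 0.3086×1987.3 − 0.04193×2.02×1987.3 = -25.50 mGal
Δg_SB(B) = 981016.16 − 981041.30 + 0.3086×148.9 − 0.04193×2.02×148.9 = 8.20 mGal
Difference = 8.20 − (-25.50) = 33.70 mGal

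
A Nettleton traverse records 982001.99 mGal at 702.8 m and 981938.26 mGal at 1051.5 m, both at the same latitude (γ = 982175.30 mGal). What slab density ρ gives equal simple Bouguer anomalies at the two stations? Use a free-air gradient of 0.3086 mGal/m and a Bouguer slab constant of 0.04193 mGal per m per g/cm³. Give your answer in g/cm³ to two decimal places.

Δg_obs = 981938.26 − 982001.99 = -63.73 mGal over Δh = 1051.5 − 702.8 = 348.7 m
Equal Bouguer anomalies ⇒ Δg_obs + (0.3086 − 0.04193ρ)·Δh = 0
0.3086 − 0.04193ρ = −Δg_obs/Δh = 0.18276
ρ = (0.3086 − 0.18276) / 0.04193 = 3.00 g/cm³

3.00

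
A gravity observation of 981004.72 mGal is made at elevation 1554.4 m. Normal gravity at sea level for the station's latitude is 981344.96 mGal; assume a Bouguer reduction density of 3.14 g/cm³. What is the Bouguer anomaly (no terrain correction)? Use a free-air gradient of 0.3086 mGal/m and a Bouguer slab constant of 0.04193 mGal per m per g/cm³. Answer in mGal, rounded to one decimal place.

Free-air correction = 0.3086 × 1554.4 = 479.69 mGal
Free-air anomaly = 981004.72 − 981344.96 + (479.69) = 139.45 mGal
Bouguer slab correction = 0.04193 × 3.14 × 1554.4 = 204.65 mGal
Simple Bouguer anomaly = 139.45 − (204.65) = -65.20 mGal

-65.2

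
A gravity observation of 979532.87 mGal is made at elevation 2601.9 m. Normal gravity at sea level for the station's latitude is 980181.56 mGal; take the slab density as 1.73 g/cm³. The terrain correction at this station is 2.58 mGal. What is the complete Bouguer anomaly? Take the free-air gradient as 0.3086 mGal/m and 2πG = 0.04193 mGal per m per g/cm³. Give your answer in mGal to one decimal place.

Free-air correction = 0.3086 × 2601.9 = 802.95 mGal
Free-air anomaly = 979532.87 − 980181.56 + (802.95) = 154.26 mGal
Bouguer slab correction = 0.04193 × 1.73 × 2601.9 = 188.74 mGal
Simple Bouguer anomaly = 154.26 − (188.74) = -34.48 mGal
Complete Bouguer anomaly = -34.48 + 2.58 = -31.90 mGal

-31.9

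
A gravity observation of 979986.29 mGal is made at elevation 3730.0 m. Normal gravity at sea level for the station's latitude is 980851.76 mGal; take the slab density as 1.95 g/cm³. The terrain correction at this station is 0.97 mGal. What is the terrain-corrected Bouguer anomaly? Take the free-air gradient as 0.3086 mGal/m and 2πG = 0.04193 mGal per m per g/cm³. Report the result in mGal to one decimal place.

Free-air correction = 0.3086 × 3730.0 = 1151.08 mGal
Free-air anomaly = 979986.29 − 980851.76 + (1151.08) = 285.61 mGal
Bouguer slab correction = 0.04193 × 1.95 × 3730.0 = 304.98 mGal
Simple Bouguer anomaly = 285.61 − (304.98) = -19.37 mGal
Complete Bouguer anomaly = -19.37 + 0.97 = -18.40 mGal

-18.4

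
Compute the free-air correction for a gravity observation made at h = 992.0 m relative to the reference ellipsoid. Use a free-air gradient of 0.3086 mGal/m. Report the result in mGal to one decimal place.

Free-air correction = 0.3086 × 992.0 = 306.1 mGal

306.1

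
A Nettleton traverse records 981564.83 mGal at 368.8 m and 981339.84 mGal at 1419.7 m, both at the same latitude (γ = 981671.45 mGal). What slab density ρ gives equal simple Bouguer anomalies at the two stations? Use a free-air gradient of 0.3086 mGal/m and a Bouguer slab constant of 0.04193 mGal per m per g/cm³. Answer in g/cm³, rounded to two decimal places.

2.25

Δg_obs = 981339.84 − 981564.83 = -224.99 mGal over Δh = 1419.7 − 368.8 = 1050.9 m
Equal Bouguer anomalies ⇒ Δg_obs + (0.3086 − 0.04193ρ)·Δh = 0
0.3086 − 0.04193ρ = −Δg_obs/Δh = 0.21409
ρ = (0.3086 − 0.21409) / 0.04193 = 2.25 g/cm³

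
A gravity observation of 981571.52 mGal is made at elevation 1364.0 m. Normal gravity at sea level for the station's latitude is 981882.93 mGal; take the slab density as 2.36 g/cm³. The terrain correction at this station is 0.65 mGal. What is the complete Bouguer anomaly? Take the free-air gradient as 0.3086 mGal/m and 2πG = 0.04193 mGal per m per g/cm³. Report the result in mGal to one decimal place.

-24.8

Free-air correction = 0.3086 × 1364.0 = 420.93 mGal
Free-air anomaly = 981571.52 − 981882.93 + (420.93) = 109.52 mGal
Bouguer slab correction = 0.04193 × 2.36 × 1364.0 = 134.97 mGal
Simple Bouguer anomaly = 109.52 − (134.97) = -25.45 mGal
Complete Bouguer anomaly = -25.45 + 0.65 = -24.80 mGal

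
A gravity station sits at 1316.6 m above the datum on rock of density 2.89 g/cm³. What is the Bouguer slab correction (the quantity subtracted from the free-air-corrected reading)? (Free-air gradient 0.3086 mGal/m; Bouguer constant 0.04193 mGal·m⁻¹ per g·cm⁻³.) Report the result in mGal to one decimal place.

Bouguer slab correction = 0.04193 × 2.89 × 1316.6 = 159.5 mGal

159.5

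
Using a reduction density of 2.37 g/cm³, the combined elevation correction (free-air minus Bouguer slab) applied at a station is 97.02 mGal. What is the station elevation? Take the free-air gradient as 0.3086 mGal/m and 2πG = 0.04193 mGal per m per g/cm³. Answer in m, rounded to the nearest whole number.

464

Combined gradient = 0.3086 − 0.04193 × 2.37 = 0.2092259 mGal/m
h = 97.02 / 0.2092259 = 463.71 m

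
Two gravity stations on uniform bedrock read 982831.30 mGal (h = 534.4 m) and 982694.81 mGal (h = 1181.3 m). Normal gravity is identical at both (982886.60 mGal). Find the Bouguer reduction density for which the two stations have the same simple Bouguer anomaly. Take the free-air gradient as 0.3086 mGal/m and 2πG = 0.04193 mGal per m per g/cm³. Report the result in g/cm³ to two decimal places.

Δg_obs = 982694.81 − 982831.30 = -136.49 mGal over Δh = 1181.3 − 534.4 = 646.9 m
Equal Bouguer anomalies ⇒ Δg_obs + (0.3086 − 0.04193ρ)·Δh = 0
0.3086 − 0.04193ρ = −Δg_obs/Δh = 0.21099
ρ = (0.3086 − 0.21099) / 0.04193 = 2.33 g/cm³

2.33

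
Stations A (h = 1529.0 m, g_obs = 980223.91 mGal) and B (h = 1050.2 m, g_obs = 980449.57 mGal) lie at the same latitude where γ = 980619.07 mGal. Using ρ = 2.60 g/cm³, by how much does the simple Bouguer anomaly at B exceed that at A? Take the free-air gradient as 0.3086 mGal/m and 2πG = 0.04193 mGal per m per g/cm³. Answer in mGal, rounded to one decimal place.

130.1

Δg_SB(A) = 980223.91 − 980619.07 + 0.3086×1529.0 − 0.04193×2.60×1529.0 = -90.00 mGal
Δg_SB(B) = 980449.57 − 980619.07 + 0.3086×1050.2 − 0.04193×2.60×1050.2 = 40.10 mGal
Difference = 40.10 − (-90.00) = 130.10 mGal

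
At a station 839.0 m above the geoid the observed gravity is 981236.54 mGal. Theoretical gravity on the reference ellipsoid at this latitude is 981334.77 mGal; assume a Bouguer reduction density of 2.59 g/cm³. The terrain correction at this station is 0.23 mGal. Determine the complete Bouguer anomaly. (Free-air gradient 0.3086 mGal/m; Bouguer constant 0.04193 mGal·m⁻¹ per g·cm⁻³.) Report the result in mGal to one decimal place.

69.8

Free-air correction = 0.3086 × 839.0 = 258.92 mGal
Free-air anomaly = 981236.54 − 981334.77 + (258.92) = 160.69 mGal
Bouguer slab correction = 0.04193 × 2.59 × 839.0 = 91.11 mGal
Simple Bouguer anomaly = 160.69 − (91.11) = 69.58 mGal
Complete Bouguer anomaly = 69.58 + 0.23 = 69.81 mGal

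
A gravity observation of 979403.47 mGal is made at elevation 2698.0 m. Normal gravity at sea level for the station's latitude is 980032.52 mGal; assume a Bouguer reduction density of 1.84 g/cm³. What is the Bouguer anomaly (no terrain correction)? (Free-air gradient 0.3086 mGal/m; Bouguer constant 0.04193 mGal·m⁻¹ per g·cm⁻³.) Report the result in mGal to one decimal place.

-4.6

Free-air correction = 0.3086 × 2698.0 = 832.60 mGal
Free-air anomaly = 979403.47 − 980032.52 + (832.60) = 203.55 mGal
Bouguer slab correction = 0.04193 × 1.84 × 2698.0 = 208.15 mGal
Simple Bouguer anomaly = 203.55 − (208.15) = -4.60 mGal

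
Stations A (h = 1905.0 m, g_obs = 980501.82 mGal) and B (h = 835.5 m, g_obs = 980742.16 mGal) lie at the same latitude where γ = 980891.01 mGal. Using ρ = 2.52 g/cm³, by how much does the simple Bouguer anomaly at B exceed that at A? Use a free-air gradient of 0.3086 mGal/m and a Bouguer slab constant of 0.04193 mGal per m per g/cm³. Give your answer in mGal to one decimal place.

23.3

Δg_SB(A) = 980501.82 − 980891.01 + 0.3086×1905.0 − 0.04193×2.52×1905.0 = -2.60 mGal
Δg_SB(B) = 980742.16 − 980891.01 + 0.3086×835.5 − 0.04193×2.52×835.5 = 20.70 mGal
Difference = 20.70 − (-2.60) = 23.30 mGal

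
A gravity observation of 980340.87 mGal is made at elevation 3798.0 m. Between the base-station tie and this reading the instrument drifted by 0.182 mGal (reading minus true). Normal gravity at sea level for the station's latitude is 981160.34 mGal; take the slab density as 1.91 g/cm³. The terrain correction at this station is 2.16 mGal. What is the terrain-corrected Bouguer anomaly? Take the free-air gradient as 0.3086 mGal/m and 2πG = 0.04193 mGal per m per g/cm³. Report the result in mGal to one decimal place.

50.4

Drift-corrected reading = 980340.87 − (0.182) = 980340.688 mGal
Free-air correction = 0.3086 × 3798.0 = 1172.06 mGal
Free-air anomaly = 980340.688 − 981160.34 + (1172.06) = 352.408 mGal
Bouguer slab correction = 0.04193 × 1.91 × 3798.0 = 304.17 mGal
Simple Bouguer anomaly = 352.408 − (304.17) = 48.238 mGal
Complete Bouguer anomaly = 48.238 + 2.16 = 50.398 mGal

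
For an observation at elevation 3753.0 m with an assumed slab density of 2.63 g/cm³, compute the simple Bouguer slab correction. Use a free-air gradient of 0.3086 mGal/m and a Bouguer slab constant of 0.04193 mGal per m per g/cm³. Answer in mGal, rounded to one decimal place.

Bouguer slab correction = 0.04193 × 2.63 × 3753.0 = 413.9 mGal

413.9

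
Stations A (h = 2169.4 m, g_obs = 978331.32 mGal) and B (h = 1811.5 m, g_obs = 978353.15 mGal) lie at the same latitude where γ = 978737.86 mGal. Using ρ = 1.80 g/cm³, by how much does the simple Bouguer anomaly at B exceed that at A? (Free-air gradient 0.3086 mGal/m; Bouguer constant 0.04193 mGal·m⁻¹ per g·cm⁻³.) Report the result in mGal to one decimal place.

Δg_SB(A) = 978331.32 − 978737.86 + 0.3086×2169.4 − 0.04193×1.80×2169.4 = 99.20 mGal
Δg_SB(B) = 978353.15 − 978737.86 + 0.3086×1811.5 − 0.04193×1.80×1811.5 = 37.60 mGal
Difference = 37.60 − (99.20) = -61.60 mGal

-61.6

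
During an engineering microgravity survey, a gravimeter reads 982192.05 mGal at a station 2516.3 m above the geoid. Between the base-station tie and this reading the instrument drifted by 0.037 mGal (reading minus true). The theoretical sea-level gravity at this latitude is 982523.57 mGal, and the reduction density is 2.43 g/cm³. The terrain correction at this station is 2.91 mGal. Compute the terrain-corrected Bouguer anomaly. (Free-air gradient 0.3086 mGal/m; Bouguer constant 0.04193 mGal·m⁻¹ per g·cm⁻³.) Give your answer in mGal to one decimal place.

191.5

Drift-corrected reading = 982192.05 − (0.037) = 982192.013 mGal
Free-air correction = 0.3086 × 2516.3 = 776.53 mGal
Free-air anomaly = 982192.013 − 982523.57 + (776.53) = 444.973 mGal
Bouguer slab correction = 0.04193 × 2.43 × 2516.3 = 256.39 mGal
Simple Bouguer anomaly = 444.973 − (256.39) = 188.583 mGal
Complete Bouguer anomaly = 188.583 + 2.91 = 191.493 mGal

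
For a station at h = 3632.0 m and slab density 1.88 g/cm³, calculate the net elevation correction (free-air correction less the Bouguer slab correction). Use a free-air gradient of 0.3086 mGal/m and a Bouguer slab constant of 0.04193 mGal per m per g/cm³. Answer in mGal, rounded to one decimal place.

Combined gradient = 0.3086 − 0.04193 × 1.88 = 0.2297716 mGal/m
Combined elevation correction = 0.2297716 × 3632.0 = 834.5 mGal

834.5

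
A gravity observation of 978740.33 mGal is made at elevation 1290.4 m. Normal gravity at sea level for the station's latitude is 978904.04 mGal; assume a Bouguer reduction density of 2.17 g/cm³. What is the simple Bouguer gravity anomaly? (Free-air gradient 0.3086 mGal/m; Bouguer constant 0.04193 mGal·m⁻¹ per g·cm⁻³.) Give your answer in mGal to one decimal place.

117.1

Free-air correction = 0.3086 × 1290.4 = 398.22 mGal
Free-air anomaly = 978740.33 − 978904.04 + (398.22) = 234.51 mGal
Bouguer slab correction = 0.04193 × 2.17 × 1290.4 = 117.41 mGal
Simple Bouguer anomaly = 234.51 − (117.41) = 117.10 mGal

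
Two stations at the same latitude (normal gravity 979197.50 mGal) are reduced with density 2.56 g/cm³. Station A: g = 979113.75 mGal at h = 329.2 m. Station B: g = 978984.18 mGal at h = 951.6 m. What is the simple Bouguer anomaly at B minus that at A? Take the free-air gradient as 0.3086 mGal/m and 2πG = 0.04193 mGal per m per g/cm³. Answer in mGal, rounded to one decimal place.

Δg_SB(A) = 979113.75 − 979197.50 + 0.3086×329.2 − 0.04193×2.56×329.2 = -17.50 mGal
Δg_SB(B) = 978984.18 − 979197.50 + 0.3086×951.6 − 0.04193×2.56×951.6 = -21.80 mGal
Difference = -21.80 − (-17.50) = -4.30 mGal

-4.3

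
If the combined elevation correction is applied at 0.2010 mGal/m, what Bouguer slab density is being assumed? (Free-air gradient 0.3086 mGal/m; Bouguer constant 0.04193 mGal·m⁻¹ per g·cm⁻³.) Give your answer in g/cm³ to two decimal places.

2.57

0.2010 = 0.3086 − 0.04193 × ρ
ρ = (0.3086 − 0.2010) / 0.04193 = 2.57 g/cm³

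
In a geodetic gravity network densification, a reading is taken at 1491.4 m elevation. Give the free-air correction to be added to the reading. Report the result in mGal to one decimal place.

Free-air correction = 0.3086 × 1491.4 = 460.2 mGal

460.2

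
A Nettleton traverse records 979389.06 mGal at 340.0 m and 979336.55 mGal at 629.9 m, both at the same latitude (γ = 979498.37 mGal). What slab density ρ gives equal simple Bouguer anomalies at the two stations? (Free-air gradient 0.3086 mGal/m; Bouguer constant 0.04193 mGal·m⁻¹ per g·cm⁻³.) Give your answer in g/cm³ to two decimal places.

Δg_obs = 979336.55 − 979389.06 = -52.51 mGal over Δh = 629.9 − 340.0 = 289.9 m
Equal Bouguer anomalies ⇒ Δg_obs + (0.3086 − 0.04193ρ)·Δh = 0
0.3086 − 0.04193ρ = −Δg_obs/Δh = 0.18113
ρ = (0.3086 − 0.18113) / 0.04193 = 3.04 g/cm³

3.04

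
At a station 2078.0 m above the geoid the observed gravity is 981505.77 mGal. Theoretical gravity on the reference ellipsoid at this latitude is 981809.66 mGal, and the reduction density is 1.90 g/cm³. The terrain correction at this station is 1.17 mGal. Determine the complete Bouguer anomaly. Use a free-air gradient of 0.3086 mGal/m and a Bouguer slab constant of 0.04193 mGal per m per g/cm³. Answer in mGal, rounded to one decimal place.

173.0

Free-air correction = 0.3086 × 2078.0 = 641.27 mGal
Free-air anomaly = 981505.77 − 981809.66 + (641.27) = 337.38 mGal
Bouguer slab correction = 0.04193 × 1.90 × 2078.0 = 165.55 mGal
Simple Bouguer anomaly = 337.38 − (165.55) = 171.83 mGal
Complete Bouguer anomaly = 171.83 + 1.17 = 173.00 mGal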